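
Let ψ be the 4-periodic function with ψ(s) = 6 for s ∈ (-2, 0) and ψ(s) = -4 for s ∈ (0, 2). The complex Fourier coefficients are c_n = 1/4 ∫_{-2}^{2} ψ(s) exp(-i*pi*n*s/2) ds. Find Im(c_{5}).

Since ψ is real-valued, Im(c_{5}) = -1/4 ∫_{-2}^{2} ψ(s) sin(5*pi*s/2) ds = -b_{5}/2.
Split the integral at the breakpoints.
Directly, an antiderivative of (6) sin(5*pi*s/2) is -12*cos(5*pi*s/2)/(5*pi); evaluating from -2 to 0: ∫_{-2}^{0} (6) sin(5*pi*s/2) ds = (-12/(5*pi)) - (12/(5*pi)) = -24/(5*pi).
Directly, an antiderivative of (-4) sin(5*pi*s/2) is 8*cos(5*pi*s/2)/(5*pi); evaluating from 0 to 2: ∫_{0}^{2} (-4) sin(5*pi*s/2) ds = (-8/(5*pi)) - (8/(5*pi)) = -16/(5*pi).
So ∫_{-2}^{2} ψ(s) sin(5*pi*s/2) ds = -8/pi.
Hence Im(c_{5}) = (-1/4)·(-8/pi) = 2/pi.

2/pi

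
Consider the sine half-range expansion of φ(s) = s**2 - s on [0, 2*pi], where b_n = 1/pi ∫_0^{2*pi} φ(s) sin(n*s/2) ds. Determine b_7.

4*(-49*pi - 8 + 98*pi**2)/(343*pi)

b_7 = 1/pi ∫_0^{2*pi} (s**2 - s) sin(7*s/2) ds.
Integrating by parts twice (tabular method), an antiderivative of (s**2 - s) sin(7*s/2) is -2*s**2*cos(7*s/2)/7 + 8*s*sin(7*s/2)/49 + 2*s*cos(7*s/2)/7 - 4*sin(7*s/2)/49 + 16*cos(7*s/2)/343; evaluating from 0 to 2*pi: ∫_{0}^{2*pi} (s**2 - s) sin(7*s/2) ds = (-4*pi/7 - 16/343 + 8*pi**2/7) - (16/343) = -4*pi/7 - 32/343 + 8*pi**2/7.
Hence b_7 = (1/pi)·(-4*pi/7 - 32/343 + 8*pi**2/7) = 4*(-49*pi - 8 + 98*pi**2)/(343*pi).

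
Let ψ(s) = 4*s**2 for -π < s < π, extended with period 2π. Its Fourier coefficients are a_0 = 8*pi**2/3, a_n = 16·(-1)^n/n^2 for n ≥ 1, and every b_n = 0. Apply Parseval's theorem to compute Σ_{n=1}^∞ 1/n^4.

Parseval: a_0^2/2 + Σ a_n^2 = (1/π) ∫_{-π}^{π} ψ(s)^2 ds = 32*pi**4/5.
Subtract a_0^2/2 = 32*pi**4/9: Σ a_n^2 = 128*pi**4/45.
Since a_n^2 = 256/n^4, Σ 1/n^4 = pi**4/90.

pi**4/90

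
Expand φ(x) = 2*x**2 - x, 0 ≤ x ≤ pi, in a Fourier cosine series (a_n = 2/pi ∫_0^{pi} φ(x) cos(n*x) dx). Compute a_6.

2/9

a_6 = 2/pi ∫_0^{pi} (2*x**2 - x) cos(6*x) dx.
Integrating by parts twice (tabular method), an antiderivative of (2*x**2 - x) cos(6*x) is x**2*sin(6*x)/3 - x*sin(6*x)/6 + x*cos(6*x)/9 - sin(6*x)/54 - cos(6*x)/36; evaluating from 0 to pi: ∫_{0}^{pi} (2*x**2 - x) cos(6*x) dx = (-1/36 + pi/9) - (-1/36) = pi/9.
Hence a_6 = (2/pi)·(pi/9) = 2/9.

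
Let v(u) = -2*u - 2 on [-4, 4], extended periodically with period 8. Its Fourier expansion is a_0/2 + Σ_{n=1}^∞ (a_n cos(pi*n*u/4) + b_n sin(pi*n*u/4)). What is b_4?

4/pi

b_4 = 1/4 ∫_{-4}^{4} v(u) sin(pi*u) du.
Integrating by parts (boundary term plus one more integral), an antiderivative of (-2*u - 2) sin(pi*u) is 2*u*cos(pi*u)/pi - 2*sin(pi*u)/pi**2 + 2*cos(pi*u)/pi; evaluating from -4 to 4: ∫_{-4}^{4} (-2*u - 2) sin(pi*u) du = (10/pi) - (-6/pi) = 16/pi.
Hence b_4 = (1/4)·(16/pi) = 4/pi.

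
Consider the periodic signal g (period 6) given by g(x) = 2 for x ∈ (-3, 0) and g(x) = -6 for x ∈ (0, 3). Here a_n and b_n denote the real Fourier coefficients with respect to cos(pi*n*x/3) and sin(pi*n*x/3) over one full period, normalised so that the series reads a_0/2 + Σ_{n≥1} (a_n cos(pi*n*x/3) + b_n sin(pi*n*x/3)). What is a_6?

a_6 = 1/3 ∫_{-3}^{3} g(x) cos(2*pi*x) dx.
Split the integral at the breakpoints.
Directly, an antiderivative of (2) cos(2*pi*x) is sin(2*pi*x)/pi; evaluating from -3 to 0: ∫_{-3}^{0} (2) cos(2*pi*x) dx = (0) - (0) = 0.
Directly, an antiderivative of (-6) cos(2*pi*x) is -3*sin(2*pi*x)/pi; evaluating from 0 to 3: ∫_{0}^{3} (-6) cos(2*pi*x) dx = (0) - (0) = 0.
Summing the pieces and multiplying by (1/3) gives a_6 = 0.

0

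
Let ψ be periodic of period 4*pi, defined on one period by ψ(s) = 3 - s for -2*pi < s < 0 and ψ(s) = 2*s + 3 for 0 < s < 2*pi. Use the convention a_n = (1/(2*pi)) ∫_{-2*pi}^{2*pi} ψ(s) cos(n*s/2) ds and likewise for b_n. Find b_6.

-1/3

b_6 = (1/(2*pi)) ∫_{-2*pi}^{2*pi} ψ(s) sin(3*s) ds.
Split the integral at the breakpoints.
Integrating by parts (boundary term plus one more integral), an antiderivative of (3 - s) sin(3*s) is s*cos(3*s)/3 - sin(3*s)/9 - cos(3*s); evaluating from -2*pi to 0: ∫_{-2*pi}^{0} (3 - s) sin(3*s) ds = (-1) - (-2*pi/3 - 1) = 2*pi/3.
Integrating by parts (boundary term plus one more integral), an antiderivative of (2*s + 3) sin(3*s) is -2*s*cos(3*s)/3 + 2*sin(3*s)/9 - cos(3*s); evaluating from 0 to 2*pi: ∫_{0}^{2*pi} (2*s + 3) sin(3*s) ds = (-4*pi/3 - 1) - (-1) = -4*pi/3.
Summing the pieces and multiplying by (1/(2*pi)) gives b_6 = -1/3.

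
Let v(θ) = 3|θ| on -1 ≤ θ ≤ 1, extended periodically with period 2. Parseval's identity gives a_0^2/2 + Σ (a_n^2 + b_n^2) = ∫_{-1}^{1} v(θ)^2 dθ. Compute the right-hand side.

6

∫_{-1}^{1} v(θ)^2 dθ = 6.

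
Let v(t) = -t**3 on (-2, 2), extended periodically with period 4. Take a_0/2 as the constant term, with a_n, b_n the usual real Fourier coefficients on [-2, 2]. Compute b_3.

b_3 = 1/2 ∫_{-2}^{2} v(t) sin(3*pi*t/2) dt.
v is odd and sin(3*pi*t/2) is odd, so the integrand is even and b_3 = ∫_0^{2} v(t) sin(3*pi*t/2) dt.
Integrating by parts three times (tabular method), an antiderivative of (-t**3) sin(3*pi*t/2) is 2*t**3*cos(3*pi*t/2)/(3*pi) - 4*t**2*sin(3*pi*t/2)/(3*pi**2) - 16*t*cos(3*pi*t/2)/(9*pi**3) + 32*sin(3*pi*t/2)/(27*pi**4); evaluating from 0 to 2: ∫_{0}^{2} (-t**3) sin(3*pi*t/2) dt = (16*(2 - 3*pi**2)/(9*pi**3)) - (0) = 16*(2 - 3*pi**2)/(9*pi**3).
Hence b_3 = 16*(2 - 3*pi**2)/(9*pi**3).

16*(2 - 3*pi**2)/(9*pi**3)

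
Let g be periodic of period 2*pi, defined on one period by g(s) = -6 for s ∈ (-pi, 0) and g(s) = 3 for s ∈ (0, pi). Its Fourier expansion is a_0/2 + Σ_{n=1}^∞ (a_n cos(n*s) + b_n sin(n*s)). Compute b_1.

18/pi

b_1 = 1/pi ∫_{-pi}^{pi} g(s) sin(s) ds.
Split the integral at the breakpoints.
Directly, an antiderivative of (-6) sin(s) is 6*cos(s); evaluating from -pi to 0: ∫_{-pi}^{0} (-6) sin(s) ds = (6) - (-6) = 12.
Directly, an antiderivative of (3) sin(s) is -3*cos(s); evaluating from 0 to pi: ∫_{0}^{pi} (3) sin(s) ds = (3) - (-3) = 6.
Summing the pieces and multiplying by (1/pi) gives b_1 = 18/pi.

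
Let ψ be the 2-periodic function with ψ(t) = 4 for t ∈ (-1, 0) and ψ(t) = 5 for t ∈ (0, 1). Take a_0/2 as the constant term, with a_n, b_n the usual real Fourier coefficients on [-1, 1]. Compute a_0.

a_0 = ∫_{-1}^{1} ψ(t) dt = 9.

9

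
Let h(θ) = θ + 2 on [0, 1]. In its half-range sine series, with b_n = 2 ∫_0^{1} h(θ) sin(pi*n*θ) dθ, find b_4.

-1/(2*pi)

b_4 = 2 ∫_0^{1} (θ + 2) sin(4*pi*θ) dθ.
Integrating by parts (boundary term plus one more integral), an antiderivative of (θ + 2) sin(4*pi*θ) is -θ*cos(4*pi*θ)/(4*pi) + sin(4*pi*θ)/(16*pi**2) - cos(4*pi*θ)/(2*pi); evaluating from 0 to 1: ∫_{0}^{1} (θ + 2) sin(4*pi*θ) dθ = (-3/(4*pi)) - (-1/(2*pi)) = -1/(4*pi).
Hence b_4 = 2·(-1/(4*pi)) = -1/(2*pi).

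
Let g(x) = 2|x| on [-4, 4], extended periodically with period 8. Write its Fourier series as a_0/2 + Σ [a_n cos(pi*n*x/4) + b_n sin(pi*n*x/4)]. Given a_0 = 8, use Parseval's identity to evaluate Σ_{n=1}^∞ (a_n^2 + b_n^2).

Parseval: a_0^2/2 + Σ_{n≥1} (a_n^2+b_n^2) = 1/4 ∫_{-4}^{4} g(x)^2 dx = 128/3.
Subtract a_0^2/2 = 32: Σ (a_n^2+b_n^2) = 32/3.

32/3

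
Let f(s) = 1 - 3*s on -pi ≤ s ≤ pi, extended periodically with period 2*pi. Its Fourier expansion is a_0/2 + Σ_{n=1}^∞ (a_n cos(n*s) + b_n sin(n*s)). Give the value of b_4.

3/2

b_4 = 1/pi ∫_{-pi}^{pi} f(s) sin(4*s) ds.
Integrating by parts (boundary term plus one more integral), an antiderivative of (1 - 3*s) sin(4*s) is 3*s*cos(4*s)/4 - 3*sin(4*s)/16 - cos(4*s)/4; evaluating from -pi to pi: ∫_{-pi}^{pi} (1 - 3*s) sin(4*s) ds = (-1/4 + 3*pi/4) - (-3*pi/4 - 1/4) = 3*pi/2.
Hence b_4 = (1/pi)·(3*pi/2) = 3/2.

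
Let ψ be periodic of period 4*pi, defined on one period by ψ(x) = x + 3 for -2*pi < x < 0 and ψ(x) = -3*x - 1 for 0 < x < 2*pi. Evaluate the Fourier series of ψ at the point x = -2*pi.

1 - 4*pi

At x = -2*pi the one-sided limits are ψ(-2*pi^-) = -6*pi - 1 and ψ(-2*pi^+) = 3 - 2*pi.
By Dirichlet's theorem the series converges to their average, [(-6*pi - 1) + (3 - 2*pi)]/2 = 1 - 4*pi.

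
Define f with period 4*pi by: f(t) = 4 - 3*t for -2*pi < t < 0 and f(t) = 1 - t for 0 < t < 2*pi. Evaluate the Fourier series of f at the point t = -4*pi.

5/2

t = -4*pi differs from t = 0 by -1 full period(s), and the series is 4*pi-periodic.
At t = 0 the one-sided limits are f(0^-) = 4 and f(0^+) = 1.
By Dirichlet's theorem the series converges to their average, [(4) + (1)]/2 = 5/2.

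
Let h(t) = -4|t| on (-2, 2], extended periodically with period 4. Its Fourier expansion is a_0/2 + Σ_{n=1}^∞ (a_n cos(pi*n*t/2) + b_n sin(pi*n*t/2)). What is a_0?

-8

a_0 = 1/2 ∫_{-2}^{2} h(t) dt = 1/2 · (-16) = -8.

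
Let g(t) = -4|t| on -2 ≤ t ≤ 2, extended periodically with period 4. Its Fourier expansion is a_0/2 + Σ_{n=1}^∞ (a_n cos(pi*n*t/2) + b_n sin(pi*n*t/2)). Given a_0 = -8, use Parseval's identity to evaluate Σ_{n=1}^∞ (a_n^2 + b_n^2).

32/3

Parseval: a_0^2/2 + Σ_{n≥1} (a_n^2+b_n^2) = 1/2 ∫_{-2}^{2} g(t)^2 dt = 128/3.
Subtract a_0^2/2 = 32: Σ (a_n^2+b_n^2) = 32/3.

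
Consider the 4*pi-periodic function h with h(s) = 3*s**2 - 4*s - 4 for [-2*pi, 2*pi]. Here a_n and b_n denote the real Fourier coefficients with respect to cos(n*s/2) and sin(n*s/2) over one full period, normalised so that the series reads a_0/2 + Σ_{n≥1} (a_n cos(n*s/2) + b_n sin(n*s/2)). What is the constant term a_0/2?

a_0 = (1/(2*pi)) ∫_{-2*pi}^{2*pi} h(s) ds = (1/(2*pi)) · (16*pi*(-1 + pi**2)) = -8 + 8*pi**2.
So the constant term a_0/2 = -4 + 4*pi**2.

-4 + 4*pi**2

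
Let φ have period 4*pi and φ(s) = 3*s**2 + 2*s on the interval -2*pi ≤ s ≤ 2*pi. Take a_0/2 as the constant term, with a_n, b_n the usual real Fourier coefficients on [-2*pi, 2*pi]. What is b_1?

b_1 = (1/(2*pi)) ∫_{-2*pi}^{2*pi} φ(s) sin(s/2) ds.
Integrating by parts twice (tabular method), an antiderivative of (3*s**2 + 2*s) sin(s/2) is -6*s**2*cos(s/2) + 24*s*sin(s/2) - 4*s*cos(s/2) + 8*sin(s/2) + 48*cos(s/2); evaluating from -2*pi to 2*pi: ∫_{-2*pi}^{2*pi} (3*s**2 + 2*s) sin(s/2) ds = (-48 + 8*pi + 24*pi**2) - (-48 - 8*pi + 24*pi**2) = 16*pi.
Hence b_1 = (1/(2*pi))·(16*pi) = 8.

8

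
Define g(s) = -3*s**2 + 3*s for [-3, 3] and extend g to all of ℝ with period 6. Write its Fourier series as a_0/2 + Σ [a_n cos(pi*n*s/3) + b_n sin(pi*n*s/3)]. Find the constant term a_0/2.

a_0 = 1/3 ∫_{-3}^{3} g(s) ds = 1/3 · (-54) = -18.
So the constant term a_0/2 = -9.

-9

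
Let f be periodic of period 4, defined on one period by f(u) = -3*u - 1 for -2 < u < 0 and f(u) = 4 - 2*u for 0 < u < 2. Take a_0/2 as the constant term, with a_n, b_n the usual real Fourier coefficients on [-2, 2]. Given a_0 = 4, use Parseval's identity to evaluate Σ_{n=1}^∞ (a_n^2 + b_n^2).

Parseval: a_0^2/2 + Σ_{n≥1} (a_n^2+b_n^2) = 1/2 ∫_{-2}^{2} f(u)^2 du = 37/3.
Subtract a_0^2/2 = 8: Σ (a_n^2+b_n^2) = 13/3.

13/3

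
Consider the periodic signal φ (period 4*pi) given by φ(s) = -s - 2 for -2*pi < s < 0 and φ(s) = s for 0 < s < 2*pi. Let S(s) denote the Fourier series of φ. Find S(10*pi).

-1 + 2*pi

s = 10*pi differs from s = 2*pi by 2 full period(s), and the series is 4*pi-periodic.
At s = 2*pi the one-sided limits are φ(2*pi^-) = 2*pi and φ(2*pi^+) = -2 + 2*pi.
By Dirichlet's theorem the series converges to their average, [(2*pi) + (-2 + 2*pi)]/2 = -1 + 2*pi.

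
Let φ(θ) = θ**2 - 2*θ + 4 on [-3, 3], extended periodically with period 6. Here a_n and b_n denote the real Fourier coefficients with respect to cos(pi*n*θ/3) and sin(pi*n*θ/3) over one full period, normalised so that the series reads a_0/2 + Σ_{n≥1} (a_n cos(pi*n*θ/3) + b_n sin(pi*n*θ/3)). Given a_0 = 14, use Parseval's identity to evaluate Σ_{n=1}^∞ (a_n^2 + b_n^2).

192/5

Parseval: a_0^2/2 + Σ_{n≥1} (a_n^2+b_n^2) = 1/3 ∫_{-3}^{3} φ(θ)^2 dθ = 682/5.
Subtract a_0^2/2 = 98: Σ (a_n^2+b_n^2) = 192/5.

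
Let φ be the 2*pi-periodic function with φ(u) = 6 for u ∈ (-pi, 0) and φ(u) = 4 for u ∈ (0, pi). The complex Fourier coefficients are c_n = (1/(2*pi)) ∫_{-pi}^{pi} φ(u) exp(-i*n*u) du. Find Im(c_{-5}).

Since φ is real-valued, Im(c_{-5}) = -(1/(2*pi)) ∫_{-pi}^{pi} φ(u) sin(-5*u) du = b_{5}/2.
Split the integral at the breakpoints.
Directly, an antiderivative of (6) sin(-5*u) is 6*cos(5*u)/5; evaluating from -pi to 0: ∫_{-pi}^{0} (6) sin(-5*u) du = (6/5) - (-6/5) = 12/5.
Directly, an antiderivative of (4) sin(-5*u) is 4*cos(5*u)/5; evaluating from 0 to pi: ∫_{0}^{pi} (4) sin(-5*u) du = (-4/5) - (4/5) = -8/5.
So ∫_{-pi}^{pi} φ(u) sin(-5*u) du = 4/5.
Hence Im(c_{-5}) = (-1/(2*pi))·(4/5) = -2/(5*pi).

-2/(5*pi)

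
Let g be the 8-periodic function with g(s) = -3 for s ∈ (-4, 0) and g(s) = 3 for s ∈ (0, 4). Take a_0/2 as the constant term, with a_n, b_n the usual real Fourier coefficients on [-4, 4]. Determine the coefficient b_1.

12/pi

b_1 = 1/4 ∫_{-4}^{4} g(s) sin(pi*s/4) ds.
g is odd and sin(pi*s/4) is odd, so the integrand is even and b_1 = 1/2 ∫_0^{4} g(s) sin(pi*s/4) ds.
Directly, an antiderivative of (3) sin(pi*s/4) is -12*cos(pi*s/4)/pi; evaluating from 0 to 4: ∫_{0}^{4} (3) sin(pi*s/4) ds = (12/pi) - (-12/pi) = 24/pi.
Hence b_1 = (1/2)·(24/pi) = 12/pi.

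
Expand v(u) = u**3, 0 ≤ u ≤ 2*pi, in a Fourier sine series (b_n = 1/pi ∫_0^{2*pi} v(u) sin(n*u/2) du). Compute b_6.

b_6 = 1/pi ∫_0^{2*pi} (u**3) sin(3*u) du.
Integrating by parts three times (tabular method), an antiderivative of (u**3) sin(3*u) is -u**3*cos(3*u)/3 + u**2*sin(3*u)/3 + 2*u*cos(3*u)/9 - 2*sin(3*u)/27; evaluating from 0 to 2*pi: ∫_{0}^{2*pi} (u**3) sin(3*u) du = (4*pi*(1 - 6*pi**2)/9) - (0) = 4*pi*(1 - 6*pi**2)/9.
Hence b_6 = (1/pi)·(4*pi*(1 - 6*pi**2)/9) = 4/9 - 8*pi**2/3.

4/9 - 8*pi**2/3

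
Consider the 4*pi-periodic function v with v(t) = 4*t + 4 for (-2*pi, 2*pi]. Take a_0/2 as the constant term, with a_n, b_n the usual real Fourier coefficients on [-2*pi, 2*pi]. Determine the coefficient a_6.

0

a_6 = (1/(2*pi)) ∫_{-2*pi}^{2*pi} v(t) cos(3*t) dt.
Integrating by parts (boundary term plus one more integral), an antiderivative of (4*t + 4) cos(3*t) is 4*t*sin(3*t)/3 + 4*sin(3*t)/3 + 4*cos(3*t)/9; evaluating from -2*pi to 2*pi: ∫_{-2*pi}^{2*pi} (4*t + 4) cos(3*t) dt = (4/9) - (4/9) = 0.
Hence a_6 = (1/(2*pi))·(0) = 0.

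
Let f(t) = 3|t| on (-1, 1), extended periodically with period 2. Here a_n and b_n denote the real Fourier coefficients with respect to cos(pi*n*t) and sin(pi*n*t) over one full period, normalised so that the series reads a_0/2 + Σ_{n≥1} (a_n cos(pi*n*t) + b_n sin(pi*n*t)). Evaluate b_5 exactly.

0

b_5 = ∫_{-1}^{1} f(t) sin(5*pi*t) dt.
f is even and sin(5*pi*t) is odd, so the integrand is odd over a symmetric interval and the integral vanishes.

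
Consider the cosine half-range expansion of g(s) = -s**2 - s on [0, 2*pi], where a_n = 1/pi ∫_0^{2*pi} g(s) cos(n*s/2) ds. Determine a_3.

8*(1 + 2*pi)/(9*pi)

a_3 = 1/pi ∫_0^{2*pi} (-s**2 - s) cos(3*s/2) ds.
Integrating by parts twice (tabular method), an antiderivative of (-s**2 - s) cos(3*s/2) is -2*s**2*sin(3*s/2)/3 - 2*s*sin(3*s/2)/3 - 8*s*cos(3*s/2)/9 + 16*sin(3*s/2)/27 - 4*cos(3*s/2)/9; evaluating from 0 to 2*pi: ∫_{0}^{2*pi} (-s**2 - s) cos(3*s/2) ds = (4/9 + 16*pi/9) - (-4/9) = 8/9 + 16*pi/9.
Hence a_3 = (1/pi)·(8/9 + 16*pi/9) = 8*(1 + 2*pi)/(9*pi).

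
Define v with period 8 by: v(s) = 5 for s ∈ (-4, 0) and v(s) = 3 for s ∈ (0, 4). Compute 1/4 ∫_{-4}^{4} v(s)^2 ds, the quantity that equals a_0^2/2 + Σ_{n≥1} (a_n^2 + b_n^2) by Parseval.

1/4 ∫_{-4}^{4} v(s)^2 ds = 1/4 · (136) = 34.

34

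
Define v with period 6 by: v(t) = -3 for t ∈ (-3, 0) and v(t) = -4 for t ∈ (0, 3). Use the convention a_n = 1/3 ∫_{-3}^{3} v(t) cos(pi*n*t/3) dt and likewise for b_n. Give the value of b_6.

0

b_6 = 1/3 ∫_{-3}^{3} v(t) sin(2*pi*t) dt.
Split the integral at the breakpoints.
Directly, an antiderivative of (-3) sin(2*pi*t) is 3*cos(2*pi*t)/(2*pi); evaluating from -3 to 0: ∫_{-3}^{0} (-3) sin(2*pi*t) dt = (3/(2*pi)) - (3/(2*pi)) = 0.
Directly, an antiderivative of (-4) sin(2*pi*t) is 2*cos(2*pi*t)/pi; evaluating from 0 to 3: ∫_{0}^{3} (-4) sin(2*pi*t) dt = (2/pi) - (2/pi) = 0.
Summing the pieces and multiplying by (1/3) gives b_6 = 0.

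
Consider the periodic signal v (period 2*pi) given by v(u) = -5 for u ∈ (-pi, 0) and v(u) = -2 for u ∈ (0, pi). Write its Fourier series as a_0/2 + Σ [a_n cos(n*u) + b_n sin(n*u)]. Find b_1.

6/pi

b_1 = 1/pi ∫_{-pi}^{pi} v(u) sin(u) du.
Split the integral at the breakpoints.
Directly, an antiderivative of (-5) sin(u) is 5*cos(u); evaluating from -pi to 0: ∫_{-pi}^{0} (-5) sin(u) du = (5) - (-5) = 10.
Directly, an antiderivative of (-2) sin(u) is 2*cos(u); evaluating from 0 to pi: ∫_{0}^{pi} (-2) sin(u) du = (-2) - (2) = -4.
Summing the pieces and multiplying by (1/pi) gives b_1 = 6/pi.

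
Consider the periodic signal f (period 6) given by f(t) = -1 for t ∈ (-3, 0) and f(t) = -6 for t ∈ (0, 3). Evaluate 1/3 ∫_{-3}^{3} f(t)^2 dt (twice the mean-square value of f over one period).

1/3 ∫_{-3}^{3} f(t)^2 dt = 1/3 · (111) = 37.

37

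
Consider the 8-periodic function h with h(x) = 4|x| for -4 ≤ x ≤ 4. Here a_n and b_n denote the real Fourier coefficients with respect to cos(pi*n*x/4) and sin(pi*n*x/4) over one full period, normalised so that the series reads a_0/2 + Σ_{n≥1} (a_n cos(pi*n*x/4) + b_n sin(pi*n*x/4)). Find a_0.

16

a_0 = 1/4 ∫_{-4}^{4} h(x) dx = 1/4 · (64) = 16.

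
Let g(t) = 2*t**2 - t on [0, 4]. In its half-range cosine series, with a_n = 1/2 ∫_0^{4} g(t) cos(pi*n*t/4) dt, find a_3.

-112/(9*pi**2)

a_3 = 1/2 ∫_0^{4} (2*t**2 - t) cos(3*pi*t/4) dt.
Integrating by parts twice (tabular method), an antiderivative of (2*t**2 - t) cos(3*pi*t/4) is 8*t**2*sin(3*pi*t/4)/(3*pi) - 4*t*sin(3*pi*t/4)/(3*pi) + 64*t*cos(3*pi*t/4)/(9*pi**2) - 256*sin(3*pi*t/4)/(27*pi**3) - 16*cos(3*pi*t/4)/(9*pi**2); evaluating from 0 to 4: ∫_{0}^{4} (2*t**2 - t) cos(3*pi*t/4) dt = (-80/(3*pi**2)) - (-16/(9*pi**2)) = -224/(9*pi**2).
Hence a_3 = (1/2)·(-224/(9*pi**2)) = -112/(9*pi**2).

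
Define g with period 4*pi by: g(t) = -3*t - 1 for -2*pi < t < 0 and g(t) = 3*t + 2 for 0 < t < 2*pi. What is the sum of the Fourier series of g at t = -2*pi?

1/2 + 6*pi

t = -2*pi differs from t = 2*pi by -1 full period(s), and the series is 4*pi-periodic.
At t = 2*pi the one-sided limits are g(2*pi^-) = 2 + 6*pi and g(2*pi^+) = -1 + 6*pi.
By Dirichlet's theorem the series converges to their average, [(2 + 6*pi) + (-1 + 6*pi)]/2 = 1/2 + 6*pi.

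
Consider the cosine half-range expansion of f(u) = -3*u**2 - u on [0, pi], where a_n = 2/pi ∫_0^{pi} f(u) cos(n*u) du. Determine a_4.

-3/4

a_4 = 2/pi ∫_0^{pi} (-3*u**2 - u) cos(4*u) du.
Integrating by parts twice (tabular method), an antiderivative of (-3*u**2 - u) cos(4*u) is -3*u**2*sin(4*u)/4 - u*sin(4*u)/4 - 3*u*cos(4*u)/8 + 3*sin(4*u)/32 - cos(4*u)/16; evaluating from 0 to pi: ∫_{0}^{pi} (-3*u**2 - u) cos(4*u) du = (-3*pi/8 - 1/16) - (-1/16) = -3*pi/8.
Hence a_4 = (2/pi)·(-3*pi/8) = -3/4.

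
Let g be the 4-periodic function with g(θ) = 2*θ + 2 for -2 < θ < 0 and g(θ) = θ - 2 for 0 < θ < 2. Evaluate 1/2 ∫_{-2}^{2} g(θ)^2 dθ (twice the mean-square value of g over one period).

1/2 ∫_{-2}^{2} g(θ)^2 dθ = 1/2 · (16/3) = 8/3.

8/3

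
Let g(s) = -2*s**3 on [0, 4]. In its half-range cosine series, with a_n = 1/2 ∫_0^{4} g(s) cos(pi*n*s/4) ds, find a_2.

-192/pi**2

a_2 = 1/2 ∫_0^{4} (-2*s**3) cos(pi*s/2) ds.
Integrating by parts three times (tabular method), an antiderivative of (-2*s**3) cos(pi*s/2) is -4*s**3*sin(pi*s/2)/pi - 24*s**2*cos(pi*s/2)/pi**2 + 96*s*sin(pi*s/2)/pi**3 + 192*cos(pi*s/2)/pi**4; evaluating from 0 to 4: ∫_{0}^{4} (-2*s**3) cos(pi*s/2) ds = (192*(1 - 2*pi**2)/pi**4) - (192/pi**4) = -384/pi**2.
Hence a_2 = (1/2)·(-384/pi**2) = -192/pi**2.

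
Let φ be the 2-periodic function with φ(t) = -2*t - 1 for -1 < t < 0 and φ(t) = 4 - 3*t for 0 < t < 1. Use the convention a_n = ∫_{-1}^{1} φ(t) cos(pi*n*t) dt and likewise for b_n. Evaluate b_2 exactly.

5/(2*pi)

b_2 = ∫_{-1}^{1} φ(t) sin(2*pi*t) dt.
Split the integral at the breakpoints.
Integrating by parts (boundary term plus one more integral), an antiderivative of (-2*t - 1) sin(2*pi*t) is t*cos(2*pi*t)/pi - sin(2*pi*t)/(2*pi**2) + cos(2*pi*t)/(2*pi); evaluating from -1 to 0: ∫_{-1}^{0} (-2*t - 1) sin(2*pi*t) dt = (1/(2*pi)) - (-1/(2*pi)) = 1/pi.
Integrating by parts (boundary term plus one more integral), an antiderivative of (4 - 3*t) sin(2*pi*t) is 3*t*cos(2*pi*t)/(2*pi) - 3*sin(2*pi*t)/(4*pi**2) - 2*cos(2*pi*t)/pi; evaluating from 0 to 1: ∫_{0}^{1} (4 - 3*t) sin(2*pi*t) dt = (-1/(2*pi)) - (-2/pi) = 3/(2*pi).
Summing the pieces gives b_2 = 5/(2*pi).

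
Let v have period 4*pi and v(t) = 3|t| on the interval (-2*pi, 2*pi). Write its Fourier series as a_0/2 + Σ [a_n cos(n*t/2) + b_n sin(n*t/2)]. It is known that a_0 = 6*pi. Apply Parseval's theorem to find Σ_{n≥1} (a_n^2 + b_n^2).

Parseval: a_0^2/2 + Σ_{n≥1} (a_n^2+b_n^2) = (1/(2*pi)) ∫_{-2*pi}^{2*pi} v(t)^2 dt = 24*pi**2.
Subtract a_0^2/2 = 18*pi**2: Σ (a_n^2+b_n^2) = 6*pi**2.

6*pi**2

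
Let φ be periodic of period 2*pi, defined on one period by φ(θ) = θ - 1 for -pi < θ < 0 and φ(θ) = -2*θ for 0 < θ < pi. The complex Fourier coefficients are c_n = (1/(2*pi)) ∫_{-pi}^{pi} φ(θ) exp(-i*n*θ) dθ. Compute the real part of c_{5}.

Since φ is real-valued, Re(c_{5}) = (1/(2*pi)) ∫_{-pi}^{pi} φ(θ) cos(5*θ) dθ = a_{5}/2.
Split the integral at the breakpoints.
Integrating by parts (boundary term plus one more integral), an antiderivative of (θ - 1) cos(5*θ) is θ*sin(5*θ)/5 - sin(5*θ)/5 + cos(5*θ)/25; evaluating from -pi to 0: ∫_{-pi}^{0} (θ - 1) cos(5*θ) dθ = (1/25) - (-1/25) = 2/25.
Integrating by parts (boundary term plus one more integral), an antiderivative of (-2*θ) cos(5*θ) is -2*θ*sin(5*θ)/5 - 2*cos(5*θ)/25; evaluating from 0 to pi: ∫_{0}^{pi} (-2*θ) cos(5*θ) dθ = (2/25) - (-2/25) = 4/25.
So ∫_{-pi}^{pi} φ(θ) cos(5*θ) dθ = 6/25.
Hence Re(c_{5}) = (1/(2*pi))·(6/25) = 3/(25*pi).

3/(25*pi)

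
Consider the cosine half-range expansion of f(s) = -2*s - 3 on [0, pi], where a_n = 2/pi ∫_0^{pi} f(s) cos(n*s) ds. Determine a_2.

a_2 = 2/pi ∫_0^{pi} (-2*s - 3) cos(2*s) ds.
Integrating by parts (boundary term plus one more integral), an antiderivative of (-2*s - 3) cos(2*s) is -s*sin(2*s) - 3*sin(2*s)/2 - cos(2*s)/2; evaluating from 0 to pi: ∫_{0}^{pi} (-2*s - 3) cos(2*s) ds = (-1/2) - (-1/2) = 0.
Hence a_2 = (2/pi)·(0) = 0.

0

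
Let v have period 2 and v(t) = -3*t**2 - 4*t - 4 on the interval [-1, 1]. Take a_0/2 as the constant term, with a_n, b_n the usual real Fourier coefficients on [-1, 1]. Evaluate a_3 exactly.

4/(3*pi**2)

a_3 = ∫_{-1}^{1} v(t) cos(3*pi*t) dt.
Integrating by parts twice (tabular method), an antiderivative of (-3*t**2 - 4*t - 4) cos(3*pi*t) is -t**2*sin(3*pi*t)/pi - 4*t*sin(3*pi*t)/(3*pi) - 2*t*cos(3*pi*t)/(3*pi**2) - 4*sin(3*pi*t)/(3*pi) + 2*sin(3*pi*t)/(9*pi**3) - 4*cos(3*pi*t)/(9*pi**2); evaluating from -1 to 1: ∫_{-1}^{1} (-3*t**2 - 4*t - 4) cos(3*pi*t) dt = (10/(9*pi**2)) - (-2/(9*pi**2)) = 4/(3*pi**2).
Hence a_3 = 4/(3*pi**2).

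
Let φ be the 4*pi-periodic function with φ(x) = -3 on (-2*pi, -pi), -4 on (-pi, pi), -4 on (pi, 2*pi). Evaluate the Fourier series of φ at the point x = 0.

-4

φ is continuous at x = 0 with value -4, so the series converges to -4 there.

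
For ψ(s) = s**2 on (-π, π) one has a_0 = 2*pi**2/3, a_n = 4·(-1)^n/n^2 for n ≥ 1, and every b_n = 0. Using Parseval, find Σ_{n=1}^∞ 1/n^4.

Parseval: a_0^2/2 + Σ a_n^2 = (1/π) ∫_{-π}^{π} ψ(s)^2 ds = 2*pi**4/5.
Subtract a_0^2/2 = 2*pi**4/9: Σ a_n^2 = 8*pi**4/45.
Since a_n^2 = 16/n^4, Σ 1/n^4 = pi**4/90.

pi**4/90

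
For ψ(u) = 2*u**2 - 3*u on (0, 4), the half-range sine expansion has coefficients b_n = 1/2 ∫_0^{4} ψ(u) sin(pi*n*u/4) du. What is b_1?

b_1 = 1/2 ∫_0^{4} (2*u**2 - 3*u) sin(pi*u/4) du.
Integrating by parts twice (tabular method), an antiderivative of (2*u**2 - 3*u) sin(pi*u/4) is -8*u**2*cos(pi*u/4)/pi + 64*u*sin(pi*u/4)/pi**2 + 12*u*cos(pi*u/4)/pi - 48*sin(pi*u/4)/pi**2 + 256*cos(pi*u/4)/pi**3; evaluating from 0 to 4: ∫_{0}^{4} (2*u**2 - 3*u) sin(pi*u/4) du = (-256/pi**3 + 80/pi) - (256/pi**3) = -512/pi**3 + 80/pi.
Hence b_1 = (1/2)·(-512/pi**3 + 80/pi) = -256/pi**3 + 40/pi.

-256/pi**3 + 40/pi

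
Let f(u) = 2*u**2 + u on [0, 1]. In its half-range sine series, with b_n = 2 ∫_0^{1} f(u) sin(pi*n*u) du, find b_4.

-3/(2*pi)

b_4 = 2 ∫_0^{1} (2*u**2 + u) sin(4*pi*u) du.
Integrating by parts twice (tabular method), an antiderivative of (2*u**2 + u) sin(4*pi*u) is -u**2*cos(4*pi*u)/(2*pi) + u*sin(4*pi*u)/(4*pi**2) - u*cos(4*pi*u)/(4*pi) + sin(4*pi*u)/(16*pi**2) + cos(4*pi*u)/(16*pi**3); evaluating from 0 to 1: ∫_{0}^{1} (2*u**2 + u) sin(4*pi*u) du = ((1 - 12*pi**2)/(16*pi**3)) - (1/(16*pi**3)) = -3/(4*pi).
Hence b_4 = 2·(-3/(4*pi)) = -3/(2*pi).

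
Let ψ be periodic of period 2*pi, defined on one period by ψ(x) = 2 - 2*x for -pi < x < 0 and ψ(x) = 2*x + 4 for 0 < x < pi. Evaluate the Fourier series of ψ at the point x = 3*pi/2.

x = 3*pi/2 differs from x = -pi/2 by 1 full period(s), and the series is 2*pi-periodic.
ψ is continuous at x = -pi/2 with value 2 + pi, so the series converges to 2 + pi there.

2 + pi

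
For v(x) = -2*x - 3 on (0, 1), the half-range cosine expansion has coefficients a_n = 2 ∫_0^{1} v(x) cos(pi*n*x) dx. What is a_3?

8/(9*pi**2)

a_3 = 2 ∫_0^{1} (-2*x - 3) cos(3*pi*x) dx.
Integrating by parts (boundary term plus one more integral), an antiderivative of (-2*x - 3) cos(3*pi*x) is -2*x*sin(3*pi*x)/(3*pi) - sin(3*pi*x)/pi - 2*cos(3*pi*x)/(9*pi**2); evaluating from 0 to 1: ∫_{0}^{1} (-2*x - 3) cos(3*pi*x) dx = (2/(9*pi**2)) - (-2/(9*pi**2)) = 4/(9*pi**2).
Hence a_3 = 2·(4/(9*pi**2)) = 8/(9*pi**2).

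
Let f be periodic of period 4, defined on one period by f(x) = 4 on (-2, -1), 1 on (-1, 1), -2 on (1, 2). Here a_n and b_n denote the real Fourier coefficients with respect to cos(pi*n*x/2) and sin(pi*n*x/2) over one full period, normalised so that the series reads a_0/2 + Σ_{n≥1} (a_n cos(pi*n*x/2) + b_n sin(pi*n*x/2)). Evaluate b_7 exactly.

b_7 = 1/2 ∫_{-2}^{2} f(x) sin(7*pi*x/2) dx.
Split the integral at the breakpoints.
Directly, an antiderivative of (4) sin(7*pi*x/2) is -8*cos(7*pi*x/2)/(7*pi); evaluating from -2 to -1: ∫_{-2}^{-1} (4) sin(7*pi*x/2) dx = (0) - (8/(7*pi)) = -8/(7*pi).
Directly, an antiderivative of (1) sin(7*pi*x/2) is -2*cos(7*pi*x/2)/(7*pi); evaluating from -1 to 1: ∫_{-1}^{1} (1) sin(7*pi*x/2) dx = (0) - (0) = 0.
Directly, an antiderivative of (-2) sin(7*pi*x/2) is 4*cos(7*pi*x/2)/(7*pi); evaluating from 1 to 2: ∫_{1}^{2} (-2) sin(7*pi*x/2) dx = (-4/(7*pi)) - (0) = -4/(7*pi).
Summing the pieces and multiplying by (1/2) gives b_7 = -6/(7*pi).

-6/(7*pi)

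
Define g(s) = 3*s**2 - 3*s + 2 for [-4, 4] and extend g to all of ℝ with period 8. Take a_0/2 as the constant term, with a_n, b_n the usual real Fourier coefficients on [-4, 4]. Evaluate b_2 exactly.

b_2 = 1/4 ∫_{-4}^{4} g(s) sin(pi*s/2) ds.
Integrating by parts twice (tabular method), an antiderivative of (3*s**2 - 3*s + 2) sin(pi*s/2) is -6*s**2*cos(pi*s/2)/pi + 24*s*sin(pi*s/2)/pi**2 + 6*s*cos(pi*s/2)/pi - 12*sin(pi*s/2)/pi**2 - 4*cos(pi*s/2)/pi + 48*cos(pi*s/2)/pi**3; evaluating from -4 to 4: ∫_{-4}^{4} (3*s**2 - 3*s + 2) sin(pi*s/2) ds = (-76/pi + 48/pi**3) - (-124/pi + 48/pi**3) = 48/pi.
Hence b_2 = (1/4)·(48/pi) = 12/pi.

12/pi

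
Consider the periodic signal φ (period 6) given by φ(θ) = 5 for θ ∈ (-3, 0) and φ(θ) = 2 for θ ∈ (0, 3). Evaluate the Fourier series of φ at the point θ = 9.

7/2

θ = 9 differs from θ = 3 by 1 full period(s), and the series is 6-periodic.
At θ = 3 the one-sided limits are φ(3^-) = 2 and φ(3^+) = 5.
By Dirichlet's theorem the series converges to their average, [(2) + (5)]/2 = 7/2.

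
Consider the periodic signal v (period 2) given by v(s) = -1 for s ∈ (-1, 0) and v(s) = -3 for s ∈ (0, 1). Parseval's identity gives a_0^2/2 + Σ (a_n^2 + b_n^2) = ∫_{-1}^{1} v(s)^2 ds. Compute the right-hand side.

∫_{-1}^{1} v(s)^2 ds = 10.

10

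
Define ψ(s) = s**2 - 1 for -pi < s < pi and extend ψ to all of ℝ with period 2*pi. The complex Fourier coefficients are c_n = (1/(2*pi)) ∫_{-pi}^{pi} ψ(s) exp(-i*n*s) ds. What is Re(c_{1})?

-2

Since ψ is real-valued, Re(c_{1}) = (1/(2*pi)) ∫_{-pi}^{pi} ψ(s) cos(s) ds = a_{1}/2.
ψ is even and cos(s) is even, so the integrand is even: ∫_{-pi}^{pi} ψ(s) cos(s) ds = 2∫_0^{pi} ψ(s) cos(s) ds.
Integrating by parts twice (tabular method), an antiderivative of (s**2 - 1) cos(s) is s**2*sin(s) + 2*s*cos(s) - 3*sin(s); evaluating from 0 to pi: ∫_{0}^{pi} (s**2 - 1) cos(s) ds = (-2*pi) - (0) = -2*pi.
So ∫_{-pi}^{pi} ψ(s) cos(s) ds = -4*pi.
Hence Re(c_{1}) = (1/(2*pi))·(-4*pi) = -2.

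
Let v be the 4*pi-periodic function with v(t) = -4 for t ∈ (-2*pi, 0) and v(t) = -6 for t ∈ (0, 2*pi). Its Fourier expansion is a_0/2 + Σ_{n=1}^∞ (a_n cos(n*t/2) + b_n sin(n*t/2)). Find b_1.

b_1 = (1/(2*pi)) ∫_{-2*pi}^{2*pi} v(t) sin(t/2) dt.
Split the integral at the breakpoints.
Directly, an antiderivative of (-4) sin(t/2) is 8*cos(t/2); evaluating from -2*pi to 0: ∫_{-2*pi}^{0} (-4) sin(t/2) dt = (8) - (-8) = 16.
Directly, an antiderivative of (-6) sin(t/2) is 12*cos(t/2); evaluating from 0 to 2*pi: ∫_{0}^{2*pi} (-6) sin(t/2) dt = (-12) - (12) = -24.
Summing the pieces and multiplying by (1/(2*pi)) gives b_1 = -4/pi.

-4/pi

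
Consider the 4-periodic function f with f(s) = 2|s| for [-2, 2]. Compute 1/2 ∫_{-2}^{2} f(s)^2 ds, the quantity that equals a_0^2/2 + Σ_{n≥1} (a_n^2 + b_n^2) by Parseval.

32/3

1/2 ∫_{-2}^{2} f(s)^2 ds = 1/2 · (64/3) = 32/3.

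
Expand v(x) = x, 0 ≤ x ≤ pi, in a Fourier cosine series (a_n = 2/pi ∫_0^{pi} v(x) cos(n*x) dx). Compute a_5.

a_5 = 2/pi ∫_0^{pi} (x) cos(5*x) dx.
Integrating by parts (boundary term plus one more integral), an antiderivative of (x) cos(5*x) is x*sin(5*x)/5 + cos(5*x)/25; evaluating from 0 to pi: ∫_{0}^{pi} (x) cos(5*x) dx = (-1/25) - (1/25) = -2/25.
Hence a_5 = (2/pi)·(-2/25) = -4/(25*pi).

-4/(25*pi)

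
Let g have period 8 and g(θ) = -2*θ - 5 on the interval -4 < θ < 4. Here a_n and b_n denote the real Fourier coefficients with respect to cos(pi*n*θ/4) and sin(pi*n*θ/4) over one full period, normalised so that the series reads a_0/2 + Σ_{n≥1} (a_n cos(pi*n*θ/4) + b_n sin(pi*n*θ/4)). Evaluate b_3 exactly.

-16/(3*pi)

b_3 = 1/4 ∫_{-4}^{4} g(θ) sin(3*pi*θ/4) dθ.
Integrating by parts (boundary term plus one more integral), an antiderivative of (-2*θ - 5) sin(3*pi*θ/4) is 8*θ*cos(3*pi*θ/4)/(3*pi) - 32*sin(3*pi*θ/4)/(9*pi**2) + 20*cos(3*pi*θ/4)/(3*pi); evaluating from -4 to 4: ∫_{-4}^{4} (-2*θ - 5) sin(3*pi*θ/4) dθ = (-52/(3*pi)) - (4/pi) = -64/(3*pi).
Hence b_3 = (1/4)·(-64/(3*pi)) = -16/(3*pi).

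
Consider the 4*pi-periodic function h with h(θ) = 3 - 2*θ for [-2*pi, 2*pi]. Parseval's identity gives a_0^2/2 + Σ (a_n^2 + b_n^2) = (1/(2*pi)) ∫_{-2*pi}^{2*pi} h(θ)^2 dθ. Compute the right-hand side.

18 + 32*pi**2/3

(1/(2*pi)) ∫_{-2*pi}^{2*pi} h(θ)^2 dθ = (1/(2*pi)) · (36*pi + 64*pi**3/3) = 18 + 32*pi**2/3.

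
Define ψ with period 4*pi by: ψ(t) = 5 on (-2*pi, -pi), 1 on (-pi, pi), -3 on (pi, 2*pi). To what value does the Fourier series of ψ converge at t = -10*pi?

1

t = -10*pi differs from t = -2*pi by -2 full period(s), and the series is 4*pi-periodic.
At t = -2*pi the one-sided limits are ψ(-2*pi^-) = -3 and ψ(-2*pi^+) = 5.
By Dirichlet's theorem the series converges to their average, [(-3) + (5)]/2 = 1.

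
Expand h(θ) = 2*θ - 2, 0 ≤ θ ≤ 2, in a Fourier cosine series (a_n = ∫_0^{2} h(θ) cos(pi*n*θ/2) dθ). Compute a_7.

-16/(49*pi**2)

a_7 = ∫_0^{2} (2*θ - 2) cos(7*pi*θ/2) dθ.
Integrating by parts (boundary term plus one more integral), an antiderivative of (2*θ - 2) cos(7*pi*θ/2) is 4*θ*sin(7*pi*θ/2)/(7*pi) - 4*sin(7*pi*θ/2)/(7*pi) + 8*cos(7*pi*θ/2)/(49*pi**2); evaluating from 0 to 2: ∫_{0}^{2} (2*θ - 2) cos(7*pi*θ/2) dθ = (-8/(49*pi**2)) - (8/(49*pi**2)) = -16/(49*pi**2).
Hence a_7 = -16/(49*pi**2).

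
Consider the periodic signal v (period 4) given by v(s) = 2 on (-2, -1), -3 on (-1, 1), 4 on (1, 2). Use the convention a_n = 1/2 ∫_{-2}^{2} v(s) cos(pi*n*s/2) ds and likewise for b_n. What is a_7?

12/(7*pi)

a_7 = 1/2 ∫_{-2}^{2} v(s) cos(7*pi*s/2) ds.
Split the integral at the breakpoints.
Directly, an antiderivative of (2) cos(7*pi*s/2) is 4*sin(7*pi*s/2)/(7*pi); evaluating from -2 to -1: ∫_{-2}^{-1} (2) cos(7*pi*s/2) ds = (4/(7*pi)) - (0) = 4/(7*pi).
Directly, an antiderivative of (-3) cos(7*pi*s/2) is -6*sin(7*pi*s/2)/(7*pi); evaluating from -1 to 1: ∫_{-1}^{1} (-3) cos(7*pi*s/2) ds = (6/(7*pi)) - (-6/(7*pi)) = 12/(7*pi).
Directly, an antiderivative of (4) cos(7*pi*s/2) is 8*sin(7*pi*s/2)/(7*pi); evaluating from 1 to 2: ∫_{1}^{2} (4) cos(7*pi*s/2) ds = (0) - (-8/(7*pi)) = 8/(7*pi).
Summing the pieces and multiplying by (1/2) gives a_7 = 12/(7*pi).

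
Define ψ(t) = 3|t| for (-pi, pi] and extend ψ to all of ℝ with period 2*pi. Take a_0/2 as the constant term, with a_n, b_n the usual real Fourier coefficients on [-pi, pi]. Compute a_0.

a_0 = 1/pi ∫_{-pi}^{pi} ψ(t) dt = 1/pi · (3*pi**2) = 3*pi.

3*pi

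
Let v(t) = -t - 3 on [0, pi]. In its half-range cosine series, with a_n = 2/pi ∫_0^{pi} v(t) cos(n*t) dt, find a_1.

a_1 = 2/pi ∫_0^{pi} (-t - 3) cos(t) dt.
Integrating by parts (boundary term plus one more integral), an antiderivative of (-t - 3) cos(t) is -t*sin(t) - 3*sin(t) - cos(t); evaluating from 0 to pi: ∫_{0}^{pi} (-t - 3) cos(t) dt = (1) - (-1) = 2.
Hence a_1 = (2/pi)·(2) = 4/pi.

4/pi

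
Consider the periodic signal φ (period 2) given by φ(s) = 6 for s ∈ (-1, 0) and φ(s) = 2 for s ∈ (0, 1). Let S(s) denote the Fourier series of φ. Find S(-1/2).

φ is continuous at s = -1/2 with value 6, so the series converges to 6 there.

6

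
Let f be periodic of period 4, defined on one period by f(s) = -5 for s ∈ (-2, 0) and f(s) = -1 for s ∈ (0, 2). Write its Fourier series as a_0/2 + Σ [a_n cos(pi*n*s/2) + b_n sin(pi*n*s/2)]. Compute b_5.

8/(5*pi)

b_5 = 1/2 ∫_{-2}^{2} f(s) sin(5*pi*s/2) ds.
Split the integral at the breakpoints.
Directly, an antiderivative of (-5) sin(5*pi*s/2) is 2*cos(5*pi*s/2)/pi; evaluating from -2 to 0: ∫_{-2}^{0} (-5) sin(5*pi*s/2) ds = (2/pi) - (-2/pi) = 4/pi.
Directly, an antiderivative of (-1) sin(5*pi*s/2) is 2*cos(5*pi*s/2)/(5*pi); evaluating from 0 to 2: ∫_{0}^{2} (-1) sin(5*pi*s/2) ds = (-2/(5*pi)) - (2/(5*pi)) = -4/(5*pi).
Summing the pieces and multiplying by (1/2) gives b_5 = 8/(5*pi).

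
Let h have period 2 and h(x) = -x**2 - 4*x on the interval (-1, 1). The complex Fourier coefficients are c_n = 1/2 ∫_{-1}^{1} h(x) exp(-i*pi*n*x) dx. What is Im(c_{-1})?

-4/pi

Since h is real-valued, Im(c_{-1}) = -1/2 ∫_{-1}^{1} h(x) sin(-pi*x) dx = b_{1}/2.
Integrating by parts twice (tabular method), an antiderivative of (-x**2 - 4*x) sin(-pi*x) is -x**2*cos(pi*x)/pi + 2*x*sin(pi*x)/pi**2 - 4*x*cos(pi*x)/pi + 4*sin(pi*x)/pi**2 + 2*cos(pi*x)/pi**3; evaluating from -1 to 1: ∫_{-1}^{1} (-x**2 - 4*x) sin(-pi*x) dx = (-2/pi**3 + 5/pi) - (-3/pi - 2/pi**3) = 8/pi.
Hence Im(c_{-1}) = (-1/2)·(8/pi) = -4/pi.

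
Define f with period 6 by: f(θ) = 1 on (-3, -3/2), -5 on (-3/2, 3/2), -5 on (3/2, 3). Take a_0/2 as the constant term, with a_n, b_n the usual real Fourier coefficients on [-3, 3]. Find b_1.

-6/pi

b_1 = 1/3 ∫_{-3}^{3} f(θ) sin(pi*θ/3) dθ.
Split the integral at the breakpoints.
Directly, an antiderivative of (1) sin(pi*θ/3) is -3*cos(pi*θ/3)/pi; evaluating from -3 to -3/2: ∫_{-3}^{-3/2} (1) sin(pi*θ/3) dθ = (0) - (3/pi) = -3/pi.
Directly, an antiderivative of (-5) sin(pi*θ/3) is 15*cos(pi*θ/3)/pi; evaluating from -3/2 to 3/2: ∫_{-3/2}^{3/2} (-5) sin(pi*θ/3) dθ = (0) - (0) = 0.
Directly, an antiderivative of (-5) sin(pi*θ/3) is 15*cos(pi*θ/3)/pi; evaluating from 3/2 to 3: ∫_{3/2}^{3} (-5) sin(pi*θ/3) dθ = (-15/pi) - (0) = -15/pi.
Summing the pieces and multiplying by (1/3) gives b_1 = -6/pi.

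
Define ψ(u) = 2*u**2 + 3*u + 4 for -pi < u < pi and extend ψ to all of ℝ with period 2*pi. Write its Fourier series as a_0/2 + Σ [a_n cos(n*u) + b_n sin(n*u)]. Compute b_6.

b_6 = 1/pi ∫_{-pi}^{pi} ψ(u) sin(6*u) du.
Integrating by parts twice (tabular method), an antiderivative of (2*u**2 + 3*u + 4) sin(6*u) is -u**2*cos(6*u)/3 + u*sin(6*u)/9 - u*cos(6*u)/2 + sin(6*u)/12 - 35*cos(6*u)/54; evaluating from -pi to pi: ∫_{-pi}^{pi} (2*u**2 + 3*u + 4) sin(6*u) du = (-pi**2/3 - pi/2 - 35/54) - (-pi**2/3 - 35/54 + pi/2) = -pi.
Hence b_6 = (1/pi)·(-pi) = -1.

-1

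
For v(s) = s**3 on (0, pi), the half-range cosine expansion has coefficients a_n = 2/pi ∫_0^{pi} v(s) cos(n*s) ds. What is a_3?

2*(4 - 9*pi**2)/(27*pi)

a_3 = 2/pi ∫_0^{pi} (s**3) cos(3*s) ds.
Integrating by parts three times (tabular method), an antiderivative of (s**3) cos(3*s) is s**3*sin(3*s)/3 + s**2*cos(3*s)/3 - 2*s*sin(3*s)/9 - 2*cos(3*s)/27; evaluating from 0 to pi: ∫_{0}^{pi} (s**3) cos(3*s) ds = (2/27 - pi**2/3) - (-2/27) = 4/27 - pi**2/3.
Hence a_3 = (2/pi)·(4/27 - pi**2/3) = 2*(4 - 9*pi**2)/(27*pi).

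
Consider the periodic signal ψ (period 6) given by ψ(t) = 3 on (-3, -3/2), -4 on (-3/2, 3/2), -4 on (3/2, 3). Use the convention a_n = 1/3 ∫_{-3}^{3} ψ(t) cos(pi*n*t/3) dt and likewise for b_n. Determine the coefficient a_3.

a_3 = 1/3 ∫_{-3}^{3} ψ(t) cos(pi*t) dt.
Split the integral at the breakpoints.
Directly, an antiderivative of (3) cos(pi*t) is 3*sin(pi*t)/pi; evaluating from -3 to -3/2: ∫_{-3}^{-3/2} (3) cos(pi*t) dt = (3/pi) - (0) = 3/pi.
Directly, an antiderivative of (-4) cos(pi*t) is -4*sin(pi*t)/pi; evaluating from -3/2 to 3/2: ∫_{-3/2}^{3/2} (-4) cos(pi*t) dt = (4/pi) - (-4/pi) = 8/pi.
Directly, an antiderivative of (-4) cos(pi*t) is -4*sin(pi*t)/pi; evaluating from 3/2 to 3: ∫_{3/2}^{3} (-4) cos(pi*t) dt = (0) - (4/pi) = -4/pi.
Summing the pieces and multiplying by (1/3) gives a_3 = 7/(3*pi).

7/(3*pi)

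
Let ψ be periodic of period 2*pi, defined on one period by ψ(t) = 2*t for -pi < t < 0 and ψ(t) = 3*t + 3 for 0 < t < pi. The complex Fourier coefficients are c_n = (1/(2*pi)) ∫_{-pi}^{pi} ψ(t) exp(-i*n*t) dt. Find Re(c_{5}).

-1/(25*pi)

Since ψ is real-valued, Re(c_{5}) = (1/(2*pi)) ∫_{-pi}^{pi} ψ(t) cos(5*t) dt = a_{5}/2.
Split the integral at the breakpoints.
Integrating by parts (boundary term plus one more integral), an antiderivative of (2*t) cos(5*t) is 2*t*sin(5*t)/5 + 2*cos(5*t)/25; evaluating from -pi to 0: ∫_{-pi}^{0} (2*t) cos(5*t) dt = (2/25) - (-2/25) = 4/25.
Integrating by parts (boundary term plus one more integral), an antiderivative of (3*t + 3) cos(5*t) is 3*t*sin(5*t)/5 + 3*sin(5*t)/5 + 3*cos(5*t)/25; evaluating from 0 to pi: ∫_{0}^{pi} (3*t + 3) cos(5*t) dt = (-3/25) - (3/25) = -6/25.
So ∫_{-pi}^{pi} ψ(t) cos(5*t) dt = -2/25.
Hence Re(c_{5}) = (1/(2*pi))·(-2/25) = -1/(25*pi).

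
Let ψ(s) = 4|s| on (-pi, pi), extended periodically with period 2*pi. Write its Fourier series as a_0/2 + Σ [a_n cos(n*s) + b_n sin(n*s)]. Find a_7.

-16/(49*pi)

a_7 = 1/pi ∫_{-pi}^{pi} ψ(s) cos(7*s) ds.
ψ is even and cos(7*s) is even, so the integrand is even and a_7 = 2/pi ∫_0^{pi} ψ(s) cos(7*s) ds.
Integrating by parts (boundary term plus one more integral), an antiderivative of (4*s) cos(7*s) is 4*s*sin(7*s)/7 + 4*cos(7*s)/49; evaluating from 0 to pi: ∫_{0}^{pi} (4*s) cos(7*s) ds = (-4/49) - (4/49) = -8/49.
Hence a_7 = (2/pi)·(-8/49) = -16/(49*pi).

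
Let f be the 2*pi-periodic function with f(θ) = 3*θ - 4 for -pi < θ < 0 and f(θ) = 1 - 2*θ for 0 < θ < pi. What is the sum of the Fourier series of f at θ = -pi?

-5*pi/2 - 3/2

At θ = -pi the one-sided limits are f(-pi^-) = 1 - 2*pi and f(-pi^+) = -3*pi - 4.
By Dirichlet's theorem the series converges to their average, [(1 - 2*pi) + (-3*pi - 4)]/2 = -5*pi/2 - 3/2.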